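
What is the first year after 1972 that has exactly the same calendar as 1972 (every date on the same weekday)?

2000

Two years share a calendar iff Jan 1 falls on the same weekday and both are leap or both are common. 1972: Jan 1 is Saturday, leap year.
1973: Jan 1 Monday, common
1974: Jan 1 Tuesday, common
1975: Jan 1 Wednesday, common
1976: Jan 1 Thursday, leap
1977: Jan 1 Saturday, common
1978: Jan 1 Sunday, common
1979: Jan 1 Monday, common
1980: Jan 1 Tuesday, leap
1981: Jan 1 Thursday, common
1982: Jan 1 Friday, common
1983: Jan 1 Saturday, common
1984: Jan 1 Sunday, leap
1985: Jan 1 Tuesday, common
1986: Jan 1 Wednesday, common
1987: Jan 1 Thursday, common
1988: Jan 1 Friday, leap
1989: Jan 1 Sunday, common
1990: Jan 1 Monday, common
1991: Jan 1 Tuesday, common
1992: Jan 1 Wednesday, leap
1993: Jan 1 Friday, common
1994: Jan 1 Saturday, common
1995: Jan 1 Sunday, common
1996: Jan 1 Monday, leap
1997: Jan 1 Wednesday, common
1998: Jan 1 Thursday, common
1999: Jan 1 Friday, common
2000: Jan 1 Saturday, leap
2000 matches on both conditions.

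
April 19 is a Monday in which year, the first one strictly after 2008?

From one year to the next, a fixed date's weekday advances by 1, or by 2 when a Feb 29 lies between the two dates.
2008: April 19 is Saturday.
2009: Sunday (+1)
2010: Monday (+1)
April 19 falls on a Monday in 2010.

2010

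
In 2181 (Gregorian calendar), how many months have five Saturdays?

A month of length L has five Saturdays iff its first Saturday is on day ≤ L−28 (so day 1–3 in a 31-day month, 1–2 in a 30-day month, day 1 in a leap February).
Checking each month of 2181: Jan starts Mon (31d); Feb starts Thu (28d); Mar starts Thu (31d) ✓; Apr starts Sun (30d); May starts Tue (31d); Jun starts Fri (30d) ✓; Jul starts Sun (31d); Aug starts Wed (31d); Sep starts Sat (30d) ✓; Oct starts Mon (31d); Nov starts Thu (30d); Dec starts Sat (31d) ✓.
Five-Saturday months: March, June, September, December → 4.

4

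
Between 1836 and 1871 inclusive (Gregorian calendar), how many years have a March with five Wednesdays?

17

March has 31 days; it has five Wednesdays when Wednesday falls among the first (month-length − 28) days — i.e. when March 1 is one of Wednesday/Tuesday/Monday.
March 1 by year: 1836:Tue✓ 1837:Wed✓ 1838:Thu 1839:Fri 1840:Sun 1841:Mon✓ 1842:Tue✓ 1843:Wed✓ 1844:Fri 1845:Sat 1846:Sun 1847:Mon✓ 1848:Wed✓ 1849:Thu 1850:Fri …(6 more)… 1857:Sun 1858:Mon✓ 1859:Tue✓ 1860:Thu 1861:Fri 1862:Sat 1863:Sun 1864:Tue✓ 1865:Wed✓ 1866:Thu 1867:Fri 1868:Sun 1869:Mon✓ 1870:Tue✓ 1871:Wed✓
Years with five Wednesdays: 1836, 1837, 1841, 1842, 1843, 1847, 1848, 1852, 1853, 1854, 1858, 1859, 1864, 1865, 1869, 1870, 1871 → 17.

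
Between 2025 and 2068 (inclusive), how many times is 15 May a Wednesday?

Track 15 May's weekday year by year (advancing +1, or +2 across a Feb 29):
  2025: Thu  2026: Fri (+1)  2027: Sat (+1)  2028: Mon (+2)  2029: Tue (+1)
  2030: Wed (+1) ✓  2031: Thu (+1)  2032: Sat (+2)  2033: Sun (+1)  2034: Mon (+1)
  2035: Tue (+1)  2036: Thu (+2)  2037: Fri (+1)  2038: Sat (+1)  … (16 more years) …
  2055: Sat (+1)  2056: Mon (+2)  2057: Tue (+1)  2058: Wed (+1) ✓  2059: Thu (+1)
  2060: Sat (+2)  2061: Sun (+1)  2062: Mon (+1)  2063: Tue (+1)  2064: Thu (+2)
  2065: Fri (+1)  2066: Sat (+1)  2067: Sun (+1)  2068: Tue (+2)
Wednesday years: 2030, 2041, 2047, 2052, 2058 — 5 in total.

5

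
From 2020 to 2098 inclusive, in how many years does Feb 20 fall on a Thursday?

12

Track Feb 20's weekday year by year (advancing +1, or +2 across a Feb 29):
  2020: Thu ✓  2021: Sat (+2)  2022: Sun (+1)  2023: Mon (+1)  2024: Tue (+1)
  2025: Thu (+2) ✓  2026: Fri (+1)  2027: Sat (+1)  2028: Sun (+1)  2029: Tue (+2)
  2030: Wed (+1)  2031: Thu (+1) ✓  2032: Fri (+1)  2033: Sun (+2)  … (51 more years) …
  2085: Tue (+2)  2086: Wed (+1)  2087: Thu (+1) ✓  2088: Fri (+1)  2089: Sun (+2)
  2090: Mon (+1)  2091: Tue (+1)  2092: Wed (+1)  2093: Fri (+2)  2094: Sat (+1)
  2095: Sun (+1)  2096: Mon (+1)  2097: Wed (+2)  2098: Thu (+1) ✓
Thursday years: 2020, 2025, 2031, 2042, 2048, 2053, 2059, 2070, 2076, 2081, 2087, 2098 — 12 in total.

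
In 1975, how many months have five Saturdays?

A month of length L has five Saturdays iff its first Saturday is on day ≤ L−28 (so day 1–3 in a 31-day month, 1–2 in a 30-day month, day 1 in a leap February).
Checking each month of 1975: Jan starts Wed (31d); Feb starts Sat (28d); Mar starts Sat (31d) ✓; Apr starts Tue (30d); May starts Thu (31d) ✓; Jun starts Sun (30d); Jul starts Tue (31d); Aug starts Fri (31d) ✓; Sep starts Mon (30d); Oct starts Wed (31d); Nov starts Sat (30d) ✓; Dec starts Mon (31d).
Five-Saturday months: March, May, August, November → 4.

4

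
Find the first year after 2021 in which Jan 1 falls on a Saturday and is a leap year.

Jan 1 advances by 2 weekdays after a leap year and by 1 after a common year.
2021: Jan 1 is Friday.
2022: Saturday
2023: Sunday
2024: Monday (leap)
2025: Wednesday
2026: Thursday
2027: Friday
2028: Saturday (leap)
2028 begins on a Saturday and is a leap year.

2028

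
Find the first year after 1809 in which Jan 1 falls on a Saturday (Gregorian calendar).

1814

Jan 1 advances by 2 weekdays after a leap year and by 1 after a common year.
1809: Jan 1 is Sunday.
1810: Monday
1811: Tuesday
1812: Wednesday (leap)
1813: Friday
1814: Saturday
1814 begins on a Saturday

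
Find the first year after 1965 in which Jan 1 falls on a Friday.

1971

Jan 1 advances by 2 weekdays after a leap year and by 1 after a common year.
1965: Jan 1 is Friday.
1966: Saturday
1967: Sunday
1968: Monday (leap)
1969: Wednesday
1970: Thursday
1971: Friday
1971 begins on a Friday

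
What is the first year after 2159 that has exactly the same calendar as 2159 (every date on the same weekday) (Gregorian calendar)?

Two years share a calendar iff Jan 1 falls on the same weekday and both are leap or both are common. 2159: Jan 1 is Monday, common year.
2160: Jan 1 Tuesday, leap
2161: Jan 1 Thursday, common
2162: Jan 1 Friday, common
2163: Jan 1 Saturday, common
2164: Jan 1 Sunday, leap
2165: Jan 1 Tuesday, common
2166: Jan 1 Wednesday, common
2167: Jan 1 Thursday, common
2168: Jan 1 Friday, leap
2169: Jan 1 Sunday, common
2170: Jan 1 Monday, common
2170 matches on both conditions.

2170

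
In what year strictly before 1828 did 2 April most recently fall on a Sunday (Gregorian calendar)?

From one year to the next, a fixed date's weekday advances by 1, or by 2 when a Feb 29 lies between the two dates.
1828: April 2 is Wednesday.
1827: Monday (−2)
1826: Sunday (−1)
2 April falls on a Sunday in 1826.

1826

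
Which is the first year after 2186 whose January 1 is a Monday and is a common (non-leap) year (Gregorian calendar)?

2187

Jan 1 advances by 2 weekdays after a leap year and by 1 after a common year.
2186: Jan 1 is Sunday.
2187: Monday
2187 begins on a Monday and is a common year.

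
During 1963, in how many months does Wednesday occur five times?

A month of length L has five Wednesdays iff its first Wednesday is on day ≤ L−28 (so day 1–3 in a 31-day month, 1–2 in a 30-day month, day 1 in a leap February).
Checking each month of 1963: Jan starts Tue (31d) ✓; Feb starts Fri (28d); Mar starts Fri (31d); Apr starts Mon (30d); May starts Wed (31d) ✓; Jun starts Sat (30d); Jul starts Mon (31d) ✓; Aug starts Thu (31d); Sep starts Sun (30d); Oct starts Tue (31d) ✓; Nov starts Fri (30d); Dec starts Sun (31d).
Five-Wednesday months: January, May, July, October → 4.

4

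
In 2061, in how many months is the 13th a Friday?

Check the 13th of each month of 2061: Jan 13: Thu, Feb 13: Sun, Mar 13: Sun, Apr 13: Wed, May 13: Fri, Jun 13: Mon, Jul 13: Wed, Aug 13: Sat, Sep 13: Tue, Oct 13: Thu, Nov 13: Sun, Dec 13: Tue.
Friday occurs in May — 1 month.

1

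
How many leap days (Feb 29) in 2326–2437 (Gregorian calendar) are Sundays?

Leap years in 2326–2437: 28 of them.
Feb 29 weekday advances by 5 (mod 7) from one leap year to the next four years later (or differs when a century non-leap intervenes).
Leap-day weekdays: 2328:Wed 2332:Mon 2336:Sat 2340:Thu 2344:Tue 2348:Sun✓ 2352:Fri 2356:Wed 2360:Mon 2364:Sat 2368:Thu 2372:Tue 2376:Sun✓ 2380:Fri 2384:Wed 2388:Mon 2392:Sat 2396:Thu 2400:Tue 2404:Sun✓ 2408:Fri 2412:Wed 2416:Mon 2420:Sat 2424:Thu 2428:Tue 2432:Sun✓ 2436:Fri
Sunday: 2348, 2376, 2404, 2432 → 4.

4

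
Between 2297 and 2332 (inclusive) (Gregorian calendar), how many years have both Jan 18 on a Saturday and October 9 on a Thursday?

4

Check each year's weekday for Jan 18 and October 9:
  2297: Mon/Sat  2298: Tue/Sun  2299: Wed/Mon  2300: Thu/Tue  2301: Fri/Wed  2302: Sat/Thu ✓  2303: Sun/Fri  2304: Mon/Sun  2305: Wed/Mon  2306: Thu/Tue  2307: Fri/Wed  2308: Sat/Fri  2309: Mon/Sat  2310: Tue/Sun  …(8 more)…  2319: Sat/Thu ✓  2320: Sun/Sat  2321: Tue/Sun  2322: Wed/Mon  2323: Thu/Tue  2324: Fri/Thu  2325: Sun/Fri  2326: Mon/Sat  2327: Tue/Sun  2328: Wed/Tue  2329: Fri/Wed  2330: Sat/Thu ✓  2331: Sun/Fri  2332: Mon/Sun
Both conditions hold in: 2302, 2313, 2319, 2330 — 4.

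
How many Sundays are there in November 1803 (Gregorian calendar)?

November 1803 has 30 days and begins on Tuesday.
The first Sunday is November 6.
Sundays fall on 6, 13, 20, 27 — that's 4.

4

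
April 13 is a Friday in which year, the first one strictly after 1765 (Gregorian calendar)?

1770

From one year to the next, a fixed date's weekday advances by 1, or by 2 when a Feb 29 lies between the two dates.
1765: April 13 is Saturday.
1766: Sunday (+1)
1767: Monday (+1)
1768: Wednesday (+2)
1769: Thursday (+1)
1770: Friday (+1)
April 13 falls on a Friday in 1770.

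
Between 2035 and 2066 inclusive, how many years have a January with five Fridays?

January has 31 days; it has five Fridays when Friday falls among the first (month-length − 28) days — i.e. when January 1 is one of Friday/Thursday/Wednesday.
January 1 by year: 2035:Mon 2036:Tue 2037:Thu✓ 2038:Fri✓ 2039:Sat 2040:Sun 2041:Tue 2042:Wed✓ 2043:Thu✓ 2044:Fri✓ 2045:Sun 2046:Mon 2047:Tue 2048:Wed✓ 2049:Fri✓ 2050:Sat 2051:Sun 2052:Mon 2053:Wed✓ 2054:Thu✓ 2055:Fri✓ 2056:Sat 2057:Mon 2058:Tue 2059:Wed✓ 2060:Thu✓ 2061:Sat 2062:Sun 2063:Mon 2064:Tue 2065:Thu✓ 2066:Fri✓
Years with five Fridays: 2037, 2038, 2042, 2043, 2044, 2048, 2049, 2053, 2054, 2055, 2059, 2060, 2065, 2066 → 14.

14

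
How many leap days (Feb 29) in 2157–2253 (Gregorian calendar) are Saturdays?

Leap years in 2157–2253: 23 of them.
Feb 29 weekday advances by 5 (mod 7) from one leap year to the next four years later (or differs when a century non-leap intervenes).
Leap-day weekdays: 2160:Fri 2164:Wed 2168:Mon 2172:Sat✓ 2176:Thu 2180:Tue 2184:Sun 2188:Fri 2192:Wed 2196:Mon 2204:Wed 2208:Mon 2212:Sat✓ 2216:Thu 2220:Tue 2224:Sun 2228:Fri 2232:Wed 2236:Mon 2240:Sat✓ 2244:Thu 2248:Tue 2252:Sun
Saturday: 2172, 2212, 2240 → 3.

3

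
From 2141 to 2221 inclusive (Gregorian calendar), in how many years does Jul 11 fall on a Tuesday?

Track Jul 11's weekday year by year (advancing +1, or +2 across a Feb 29):
  2141: Tue ✓  2142: Wed (+1)  2143: Thu (+1)  2144: Sat (+2)  2145: Sun (+1)
  2146: Mon (+1)  2147: Tue (+1) ✓  2148: Thu (+2)  2149: Fri (+1)  2150: Sat (+1)
  2151: Sun (+1)  2152: Tue (+2) ✓  2153: Wed (+1)  2154: Thu (+1)  … (53 more years) …
  2208: Mon (+2)  2209: Tue (+1) ✓  2210: Wed (+1)  2211: Thu (+1)  2212: Sat (+2)
  2213: Sun (+1)  2214: Mon (+1)  2215: Tue (+1) ✓  2216: Thu (+2)  2217: Fri (+1)
  2218: Sat (+1)  2219: Sun (+1)  2220: Tue (+2) ✓  2221: Wed (+1)
Tuesday years: 2141, 2147, 2152, 2158, 2169, 2175, 2180, 2186, 2197, 2209, 2215, 2220 — 12 in total.

12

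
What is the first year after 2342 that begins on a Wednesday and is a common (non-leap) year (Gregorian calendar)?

Jan 1 advances by 2 weekdays after a leap year and by 1 after a common year.
2342: Jan 1 is Thursday.
2343: Friday
2344: Saturday (leap)
2345: Monday
2346: Tuesday
2347: Wednesday
2347 begins on a Wednesday and is a common year.

2347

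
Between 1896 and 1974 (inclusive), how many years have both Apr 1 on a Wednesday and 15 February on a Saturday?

Check each year's weekday for Apr 1 and 15 February:
  1896: Wed/Sat ✓  1897: Thu/Mon  1898: Fri/Tue  1899: Sat/Wed  1900: Sun/Thu  1901: Mon/Fri  1902: Tue/Sat  1903: Wed/Sun  1904: Fri/Mon  1905: Sat/Wed  1906: Sun/Thu  1907: Mon/Fri  1908: Wed/Sat ✓  1909: Thu/Mon  …(51 more)…  1961: Sat/Wed  1962: Sun/Thu  1963: Mon/Fri  1964: Wed/Sat ✓  1965: Thu/Mon  1966: Fri/Tue  1967: Sat/Wed  1968: Mon/Thu  1969: Tue/Sat  1970: Wed/Sun  1971: Thu/Mon  1972: Sat/Tue  1973: Sun/Thu  1974: Mon/Fri
Both conditions hold in: 1896, 1908, 1936, 1964 — 4.

4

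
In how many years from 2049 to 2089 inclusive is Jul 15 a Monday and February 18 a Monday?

Check each year's weekday for Jul 15 and February 18:
  2049: Thu/Thu  2050: Fri/Fri  2051: Sat/Sat  2052: Mon/Sun  2053: Tue/Tue  2054: Wed/Wed  2055: Thu/Thu  2056: Sat/Fri  2057: Sun/Sun  2058: Mon/Mon ✓  2059: Tue/Tue  2060: Thu/Wed  2061: Fri/Fri  2062: Sat/Sat  …(13 more)…  2076: Wed/Tue  2077: Thu/Thu  2078: Fri/Fri  2079: Sat/Sat  2080: Mon/Sun  2081: Tue/Tue  2082: Wed/Wed  2083: Thu/Thu  2084: Sat/Fri  2085: Sun/Sun  2086: Mon/Mon ✓  2087: Tue/Tue  2088: Thu/Wed  2089: Fri/Fri
Both conditions hold in: 2058, 2069, 2075, 2086 — 4.

4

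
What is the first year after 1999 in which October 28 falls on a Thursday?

From one year to the next, a fixed date's weekday advances by 1, or by 2 when a Feb 29 lies between the two dates.
1999: October 28 is Thursday.
2000: Saturday (+2)
2001: Sunday (+1)
2002: Monday (+1)
2003: Tuesday (+1)
2004: Thursday (+2)
October 28 falls on a Thursday in 2004.

2004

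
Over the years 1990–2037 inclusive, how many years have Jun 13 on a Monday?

6

Track Jun 13's weekday year by year (advancing +1, or +2 across a Feb 29):
  1990: Wed  1991: Thu (+1)  1992: Sat (+2)  1993: Sun (+1)  1994: Mon (+1) ✓
  1995: Tue (+1)  1996: Thu (+2)  1997: Fri (+1)  1998: Sat (+1)  1999: Sun (+1)
  2000: Tue (+2)  2001: Wed (+1)  2002: Thu (+1)  2003: Fri (+1)  … (20 more years) …
  2024: Thu (+2)  2025: Fri (+1)  2026: Sat (+1)  2027: Sun (+1)  2028: Tue (+2)
  2029: Wed (+1)  2030: Thu (+1)  2031: Fri (+1)  2032: Sun (+2)  2033: Mon (+1) ✓
  2034: Tue (+1)  2035: Wed (+1)  2036: Fri (+2)  2037: Sat (+1)
Monday years: 1994, 2005, 2011, 2016, 2022, 2033 — 6 in total.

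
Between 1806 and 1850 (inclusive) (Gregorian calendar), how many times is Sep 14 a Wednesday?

6

Track Sep 14's weekday year by year (advancing +1, or +2 across a Feb 29):
  1806: Sun  1807: Mon (+1)  1808: Wed (+2) ✓  1809: Thu (+1)  1810: Fri (+1)
  1811: Sat (+1)  1812: Mon (+2)  1813: Tue (+1)  1814: Wed (+1) ✓  1815: Thu (+1)
  1816: Sat (+2)  1817: Sun (+1)  1818: Mon (+1)  1819: Tue (+1)  … (17 more years) …
  1837: Thu (+1)  1838: Fri (+1)  1839: Sat (+1)  1840: Mon (+2)  1841: Tue (+1)
  1842: Wed (+1) ✓  1843: Thu (+1)  1844: Sat (+2)  1845: Sun (+1)  1846: Mon (+1)
  1847: Tue (+1)  1848: Thu (+2)  1849: Fri (+1)  1850: Sat (+1)
Wednesday years: 1808, 1814, 1825, 1831, 1836, 1842 — 6 in total.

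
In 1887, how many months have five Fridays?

4

A month of length L has five Fridays iff its first Friday is on day ≤ L−28 (so day 1–3 in a 31-day month, 1–2 in a 30-day month, day 1 in a leap February).
Checking each month of 1887: Jan starts Sat (31d); Feb starts Tue (28d); Mar starts Tue (31d); Apr starts Fri (30d) ✓; May starts Sun (31d); Jun starts Wed (30d); Jul starts Fri (31d) ✓; Aug starts Mon (31d); Sep starts Thu (30d) ✓; Oct starts Sat (31d); Nov starts Tue (30d); Dec starts Thu (31d) ✓.
Five-Friday months: April, July, September, December → 4.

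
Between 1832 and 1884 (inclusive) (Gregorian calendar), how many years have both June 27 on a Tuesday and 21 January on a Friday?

2

Check each year's weekday for June 27 and 21 January:
  1832: Wed/Sat  1833: Thu/Mon  1834: Fri/Tue  1835: Sat/Wed  1836: Mon/Thu  1837: Tue/Sat  1838: Wed/Sun  1839: Thu/Mon  1840: Sat/Tue  1841: Sun/Thu  1842: Mon/Fri  1843: Tue/Sat  1844: Thu/Sun  1845: Fri/Tue  …(25 more)…  1871: Tue/Sat  1872: Thu/Sun  1873: Fri/Tue  1874: Sat/Wed  1875: Sun/Thu  1876: Tue/Fri ✓  1877: Wed/Sun  1878: Thu/Mon  1879: Fri/Tue  1880: Sun/Wed  1881: Mon/Fri  1882: Tue/Sat  1883: Wed/Sun  1884: Fri/Mon
Both conditions hold in: 1848, 1876 — 2.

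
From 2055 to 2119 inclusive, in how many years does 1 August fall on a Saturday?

Track 1 August's weekday year by year (advancing +1, or +2 across a Feb 29):
  2055: Sun  2056: Tue (+2)  2057: Wed (+1)  2058: Thu (+1)  2059: Fri (+1)
  2060: Sun (+2)  2061: Mon (+1)  2062: Tue (+1)  2063: Wed (+1)  2064: Fri (+2)
  2065: Sat (+1) ✓  2066: Sun (+1)  2067: Mon (+1)  2068: Wed (+2)  … (37 more years) …
  2106: Sun (+1)  2107: Mon (+1)  2108: Wed (+2)  2109: Thu (+1)  2110: Fri (+1)
  2111: Sat (+1) ✓  2112: Mon (+2)  2113: Tue (+1)  2114: Wed (+1)  2115: Thu (+1)
  2116: Sat (+2) ✓  2117: Sun (+1)  2118: Mon (+1)  2119: Tue (+1)
Saturday years: 2065, 2071, 2076, 2082, 2093, 2099, 2105, 2111, 2116 — 9 in total.

9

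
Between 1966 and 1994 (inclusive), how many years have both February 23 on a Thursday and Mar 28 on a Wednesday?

Check each year's weekday for February 23 and Mar 28:
  1966: Wed/Mon  1967: Thu/Tue  1968: Fri/Thu  1969: Sun/Fri  1970: Mon/Sat  1971: Tue/Sun  1972: Wed/Tue  1973: Fri/Wed  1974: Sat/Thu  1975: Sun/Fri  1976: Mon/Sun  1977: Wed/Mon  1978: Thu/Tue  1979: Fri/Wed  1980: Sat/Fri  1981: Mon/Sat  1982: Tue/Sun  1983: Wed/Mon  1984: Thu/Wed ✓  1985: Sat/Thu  1986: Sun/Fri  1987: Mon/Sat  1988: Tue/Mon  1989: Thu/Tue  1990: Fri/Wed  1991: Sat/Thu  1992: Sun/Sat  1993: Tue/Sun  1994: Wed/Mon
Both conditions hold in: 1984 — 1.

1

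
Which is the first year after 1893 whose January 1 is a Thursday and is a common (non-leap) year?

Jan 1 advances by 2 weekdays after a leap year and by 1 after a common year.
1893: Jan 1 is Sunday.
1894: Monday
1895: Tuesday
1896: Wednesday (leap)
1897: Friday
1898: Saturday
1899: Sunday
1900: Monday
1901: Tuesday
1902: Wednesday
1903: Thursday
1903 begins on a Thursday and is a common year.

1903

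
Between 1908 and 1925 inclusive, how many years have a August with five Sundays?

9

August has 31 days; it has five Sundays when Sunday falls among the first (month-length − 28) days — i.e. when August 1 is one of Sunday/Saturday/Friday.
August 1 by year: 1908:Sat✓ 1909:Sun✓ 1910:Mon 1911:Tue 1912:Thu 1913:Fri✓ 1914:Sat✓ 1915:Sun✓ 1916:Tue 1917:Wed 1918:Thu 1919:Fri✓ 1920:Sun✓ 1921:Mon 1922:Tue 1923:Wed 1924:Fri✓ 1925:Sat✓
Years with five Sundays: 1908, 1909, 1913, 1914, 1915, 1919, 1920, 1924, 1925 → 9.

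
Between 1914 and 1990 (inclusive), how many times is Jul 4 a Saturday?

11

Track Jul 4's weekday year by year (advancing +1, or +2 across a Feb 29):
  1914: Sat ✓  1915: Sun (+1)  1916: Tue (+2)  1917: Wed (+1)  1918: Thu (+1)
  1919: Fri (+1)  1920: Sun (+2)  1921: Mon (+1)  1922: Tue (+1)  1923: Wed (+1)
  1924: Fri (+2)  1925: Sat (+1) ✓  1926: Sun (+1)  1927: Mon (+1)  … (49 more years) …
  1977: Mon (+1)  1978: Tue (+1)  1979: Wed (+1)  1980: Fri (+2)  1981: Sat (+1) ✓
  1982: Sun (+1)  1983: Mon (+1)  1984: Wed (+2)  1985: Thu (+1)  1986: Fri (+1)
  1987: Sat (+1) ✓  1988: Mon (+2)  1989: Tue (+1)  1990: Wed (+1)
Saturday years: 1914, 1925, 1931, 1936, 1942, 1953, 1959, 1964, 1970, 1981, 1987 — 11 in total.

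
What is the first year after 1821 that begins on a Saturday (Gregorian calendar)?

Jan 1 advances by 2 weekdays after a leap year and by 1 after a common year.
1821: Jan 1 is Monday.
1822: Tuesday
1823: Wednesday
1824: Thursday (leap)
1825: Saturday
1825 begins on a Saturday

1825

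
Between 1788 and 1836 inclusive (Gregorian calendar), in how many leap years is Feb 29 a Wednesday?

3

Leap years in 1788–1836: 12 of them.
Feb 29 weekday advances by 5 (mod 7) from one leap year to the next four years later (or differs when a century non-leap intervenes).
Leap-day weekdays: 1788:Fri 1792:Wed✓ 1796:Mon 1804:Wed✓ 1808:Mon 1812:Sat 1816:Thu 1820:Tue 1824:Sun 1828:Fri 1832:Wed✓ 1836:Mon
Wednesday: 1792, 1804, 1832 → 3.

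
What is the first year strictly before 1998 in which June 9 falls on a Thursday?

From one year to the next, a fixed date's weekday advances by 1, or by 2 when a Feb 29 lies between the two dates.
1998: June 9 is Tuesday.
1997: Monday (−1)
1996: Sunday (−1)
1995: Friday (−2)
1994: Thursday (−1)
June 9 falls on a Thursday in 1994.

1994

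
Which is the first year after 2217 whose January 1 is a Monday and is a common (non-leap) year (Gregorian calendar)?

Jan 1 advances by 2 weekdays after a leap year and by 1 after a common year.
2217: Jan 1 is Wednesday.
2218: Thursday
2219: Friday
2220: Saturday (leap)
2221: Monday
2221 begins on a Monday and is a common year.

2221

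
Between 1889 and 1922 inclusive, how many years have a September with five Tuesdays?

September has 30 days; it has five Tuesdays when Tuesday falls among the first (month-length − 28) days — i.e. when September 1 is one of Tuesday/Monday.
September 1 by year: 1889:Sun 1890:Mon✓ 1891:Tue✓ 1892:Thu 1893:Fri 1894:Sat 1895:Sun 1896:Tue✓ 1897:Wed 1898:Thu 1899:Fri 1900:Sat 1901:Sun 1902:Mon✓ 1903:Tue✓ …(4 more)… 1908:Tue✓ 1909:Wed 1910:Thu 1911:Fri 1912:Sun 1913:Mon✓ 1914:Tue✓ 1915:Wed 1916:Fri 1917:Sat 1918:Sun 1919:Mon✓ 1920:Wed 1921:Thu 1922:Fri
Years with five Tuesdays: 1890, 1891, 1896, 1902, 1903, 1908, 1913, 1914, 1919 → 9.

9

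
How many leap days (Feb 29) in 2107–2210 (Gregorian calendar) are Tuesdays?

Leap years in 2107–2210: 25 of them.
Feb 29 weekday advances by 5 (mod 7) from one leap year to the next four years later (or differs when a century non-leap intervenes).
Leap-day weekdays: 2108:Wed 2112:Mon 2116:Sat 2120:Thu 2124:Tue✓ 2128:Sun 2132:Fri 2136:Wed 2140:Mon 2144:Sat 2148:Thu 2152:Tue✓ 2156:Sun 2160:Fri 2164:Wed 2168:Mon 2172:Sat 2176:Thu 2180:Tue✓ 2184:Sun 2188:Fri 2192:Wed 2196:Mon 2204:Wed 2208:Mon
Tuesday: 2124, 2152, 2180 → 3.

3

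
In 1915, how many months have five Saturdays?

4

A month of length L has five Saturdays iff its first Saturday is on day ≤ L−28 (so day 1–3 in a 31-day month, 1–2 in a 30-day month, day 1 in a leap February).
Checking each month of 1915: Jan starts Fri (31d) ✓; Feb starts Mon (28d); Mar starts Mon (31d); Apr starts Thu (30d); May starts Sat (31d) ✓; Jun starts Tue (30d); Jul starts Thu (31d) ✓; Aug starts Sun (31d); Sep starts Wed (30d); Oct starts Fri (31d) ✓; Nov starts Mon (30d); Dec starts Wed (31d).
Five-Saturday months: January, May, July, October → 4.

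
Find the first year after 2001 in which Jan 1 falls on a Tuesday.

2002

Jan 1 advances by 2 weekdays after a leap year and by 1 after a common year.
2001: Jan 1 is Monday.
2002: Tuesday
2002 begins on a Tuesday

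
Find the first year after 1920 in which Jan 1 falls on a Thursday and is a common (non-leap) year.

1925

Jan 1 advances by 2 weekdays after a leap year and by 1 after a common year.
1920: Jan 1 is Thursday (leap).
1921: Saturday
1922: Sunday
1923: Monday
1924: Tuesday (leap)
1925: Thursday
1925 begins on a Thursday and is a common year.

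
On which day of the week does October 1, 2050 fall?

Saturday

January 1, 2050 is a Saturday.
October 1 is day 274 of the year, i.e. 273 days after Jan 1.
273 mod 7 = 0, so advance 0 weekdays from Saturday: Saturday.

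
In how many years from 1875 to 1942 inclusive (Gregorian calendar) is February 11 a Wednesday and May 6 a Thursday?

2

Check each year's weekday for February 11 and May 6:
  1875: Thu/Thu  1876: Fri/Sat  1877: Sun/Sun  1878: Mon/Mon  1879: Tue/Tue  1880: Wed/Thu ✓  1881: Fri/Fri  1882: Sat/Sat  1883: Sun/Sun  1884: Mon/Tue  1885: Wed/Wed  1886: Thu/Thu  1887: Fri/Fri  1888: Sat/Sun  …(40 more)…  1929: Mon/Mon  1930: Tue/Tue  1931: Wed/Wed  1932: Thu/Fri  1933: Sat/Sat  1934: Sun/Sun  1935: Mon/Mon  1936: Tue/Wed  1937: Thu/Thu  1938: Fri/Fri  1939: Sat/Sat  1940: Sun/Mon  1941: Tue/Tue  1942: Wed/Wed
Both conditions hold in: 1880, 1920 — 2.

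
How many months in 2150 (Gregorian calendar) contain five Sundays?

4

A month of length L has five Sundays iff its first Sunday is on day ≤ L−28 (so day 1–3 in a 31-day month, 1–2 in a 30-day month, day 1 in a leap February).
Checking each month of 2150: Jan starts Thu (31d); Feb starts Sun (28d); Mar starts Sun (31d) ✓; Apr starts Wed (30d); May starts Fri (31d) ✓; Jun starts Mon (30d); Jul starts Wed (31d); Aug starts Sat (31d) ✓; Sep starts Tue (30d); Oct starts Thu (31d); Nov starts Sun (30d) ✓; Dec starts Tue (31d).
Five-Sunday months: March, May, August, November → 4.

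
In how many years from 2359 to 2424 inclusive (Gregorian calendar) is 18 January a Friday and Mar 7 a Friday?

Check each year's weekday for 18 January and Mar 7:
  2359: Sun/Sat  2360: Mon/Mon  2361: Wed/Tue  2362: Thu/Wed  2363: Fri/Thu  2364: Sat/Sat  2365: Mon/Sun  2366: Tue/Mon  2367: Wed/Tue  2368: Thu/Thu  2369: Sat/Fri  2370: Sun/Sat  2371: Mon/Sun  2372: Tue/Tue  …(38 more)…  2411: Tue/Mon  2412: Wed/Wed  2413: Fri/Thu  2414: Sat/Fri  2415: Sun/Sat  2416: Mon/Mon  2417: Wed/Tue  2418: Thu/Wed  2419: Fri/Thu  2420: Sat/Sat  2421: Mon/Sun  2422: Tue/Mon  2423: Wed/Tue  2424: Thu/Thu
Both conditions hold in: 2380, 2408 — 2.

2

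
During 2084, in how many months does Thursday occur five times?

4

A month of length L has five Thursdays iff its first Thursday is on day ≤ L−28 (so day 1–3 in a 31-day month, 1–2 in a 30-day month, day 1 in a leap February).
Checking each month of 2084: Jan starts Sat (31d); Feb starts Tue (29d); Mar starts Wed (31d) ✓; Apr starts Sat (30d); May starts Mon (31d); Jun starts Thu (30d) ✓; Jul starts Sat (31d); Aug starts Tue (31d) ✓; Sep starts Fri (30d); Oct starts Sun (31d); Nov starts Wed (30d) ✓; Dec starts Fri (31d).
Five-Thursday months: March, June, August, November → 4.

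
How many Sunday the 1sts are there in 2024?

2

Check the 1st of each month of 2024: Jan 1: Mon, Feb 1: Thu, Mar 1: Fri, Apr 1: Mon, May 1: Wed, Jun 1: Sat, Jul 1: Mon, Aug 1: Thu, Sep 1: Sun, Oct 1: Tue, Nov 1: Fri, Dec 1: Sun.
Sunday occurs in September, December — 2 months.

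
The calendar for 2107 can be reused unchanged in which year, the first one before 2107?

Two years share a calendar iff Jan 1 falls on the same weekday and both are leap or both are common. 2107: Jan 1 is Saturday, common year.
2106: Jan 1 Friday, common
2105: Jan 1 Thursday, common
2104: Jan 1 Tuesday, leap
2103: Jan 1 Monday, common
2102: Jan 1 Sunday, common
2101: Jan 1 Saturday, common
2101 matches on both conditions.

2101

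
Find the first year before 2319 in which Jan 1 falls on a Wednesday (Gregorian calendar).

Jan 1 advances by 2 weekdays after a leap year and by 1 after a common year.
2319: Jan 1 is Wednesday.
2318: Tuesday
2317: Monday
2316: Saturday (leap)
2315: Friday
2314: Thursday
2313: Wednesday
2313 begins on a Wednesday

2313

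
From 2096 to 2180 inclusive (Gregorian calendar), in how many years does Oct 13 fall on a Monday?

12

Track Oct 13's weekday year by year (advancing +1, or +2 across a Feb 29):
  2096: Sat  2097: Sun (+1)  2098: Mon (+1) ✓  2099: Tue (+1)  2100: Wed (+1)
  2101: Thu (+1)  2102: Fri (+1)  2103: Sat (+1)  2104: Mon (+2) ✓  2105: Tue (+1)
  2106: Wed (+1)  2107: Thu (+1)  2108: Sat (+2)  2109: Sun (+1)  … (57 more years) …
  2167: Tue (+1)  2168: Thu (+2)  2169: Fri (+1)  2170: Sat (+1)  2171: Sun (+1)
  2172: Tue (+2)  2173: Wed (+1)  2174: Thu (+1)  2175: Fri (+1)  2176: Sun (+2)
  2177: Mon (+1) ✓  2178: Tue (+1)  2179: Wed (+1)  2180: Fri (+2)
Monday years: 2098, 2104, 2110, 2121, 2127, 2132, 2138, 2149, 2155, 2160, 2166, 2177 — 12 in total.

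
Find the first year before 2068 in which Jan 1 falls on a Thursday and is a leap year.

2060

Jan 1 advances by 2 weekdays after a leap year and by 1 after a common year.
2068: Jan 1 is Sunday (leap).
2067: Saturday
2066: Friday
2065: Thursday
2064: Tuesday (leap)
2063: Monday
2062: Sunday
2061: Saturday
2060: Thursday (leap)
2060 begins on a Thursday and is a leap year.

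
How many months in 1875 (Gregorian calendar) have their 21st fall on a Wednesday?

2

Check the 21st of each month of 1875: Jan 21: Thu, Feb 21: Sun, Mar 21: Sun, Apr 21: Wed, May 21: Fri, Jun 21: Mon, Jul 21: Wed, Aug 21: Sat, Sep 21: Tue, Oct 21: Thu, Nov 21: Sun, Dec 21: Tue.
Wednesday occurs in April, July — 2 months.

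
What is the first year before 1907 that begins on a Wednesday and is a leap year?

Jan 1 advances by 2 weekdays after a leap year and by 1 after a common year.
1907: Jan 1 is Tuesday.
1906: Monday
1905: Sunday
1904: Friday (leap)
1903: Thursday
1902: Wednesday
1901: Tuesday
1900: Monday
1899: Sunday
1898: Saturday
1897: Friday
1896: Wednesday (leap)
1896 begins on a Wednesday and is a leap year.

1896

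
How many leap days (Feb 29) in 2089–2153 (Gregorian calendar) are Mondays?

2

Leap years in 2089–2153: 15 of them.
Feb 29 weekday advances by 5 (mod 7) from one leap year to the next four years later (or differs when a century non-leap intervenes).
Leap-day weekdays: 2092:Fri 2096:Wed 2104:Fri 2108:Wed 2112:Mon✓ 2116:Sat 2120:Thu 2124:Tue 2128:Sun 2132:Fri 2136:Wed 2140:Mon✓ 2144:Sat 2148:Thu 2152:Tue
Monday: 2112, 2140 → 2.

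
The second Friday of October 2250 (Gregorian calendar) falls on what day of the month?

11

October 1, 2250 is a Tuesday, so the first Friday is the 4th.
The second Friday is 4 + 7 = 11.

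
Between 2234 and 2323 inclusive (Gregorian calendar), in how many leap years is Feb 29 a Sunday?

3

Leap years in 2234–2323: 21 of them.
Feb 29 weekday advances by 5 (mod 7) from one leap year to the next four years later (or differs when a century non-leap intervenes).
Leap-day weekdays: 2236:Mon 2240:Sat 2244:Thu 2248:Tue 2252:Sun✓ 2256:Fri 2260:Wed 2264:Mon 2268:Sat 2272:Thu 2276:Tue 2280:Sun✓ 2284:Fri 2288:Wed 2292:Mon 2296:Sat 2304:Mon 2308:Sat 2312:Thu 2316:Tue 2320:Sun✓
Sunday: 2252, 2280, 2320 → 3.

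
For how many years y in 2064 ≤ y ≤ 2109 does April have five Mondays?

13

April has 30 days; it has five Mondays when Monday falls among the first (month-length − 28) days — i.e. when April 1 is one of Monday/Sunday.
April 1 by year: 2064:Tue 2065:Wed 2066:Thu 2067:Fri 2068:Sun✓ 2069:Mon✓ 2070:Tue 2071:Wed 2072:Fri 2073:Sat 2074:Sun✓ 2075:Mon✓ 2076:Wed 2077:Thu 2078:Fri …(16 more)… 2095:Fri 2096:Sun✓ 2097:Mon✓ 2098:Tue 2099:Wed 2100:Thu 2101:Fri 2102:Sat 2103:Sun✓ 2104:Tue 2105:Wed 2106:Thu 2107:Fri 2108:Sun✓ 2109:Mon✓
Years with five Mondays: 2068, 2069, 2074, 2075, 2080, 2085, 2086, 2091, 2096, 2097, 2103, 2108, 2109 → 13.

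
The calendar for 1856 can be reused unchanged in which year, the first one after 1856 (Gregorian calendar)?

Two years share a calendar iff Jan 1 falls on the same weekday and both are leap or both are common. 1856: Jan 1 is Tuesday, leap year.
1857: Jan 1 Thursday, common
1858: Jan 1 Friday, common
1859: Jan 1 Saturday, common
1860: Jan 1 Sunday, leap
1861: Jan 1 Tuesday, common
1862: Jan 1 Wednesday, common
1863: Jan 1 Thursday, common
1864: Jan 1 Friday, leap
1865: Jan 1 Sunday, common
1866: Jan 1 Monday, common
1867: Jan 1 Tuesday, common
1868: Jan 1 Wednesday, leap
1869: Jan 1 Friday, common
1870: Jan 1 Saturday, common
1871: Jan 1 Sunday, common
1872: Jan 1 Monday, leap
1873: Jan 1 Wednesday, common
1874: Jan 1 Thursday, common
1875: Jan 1 Friday, common
1876: Jan 1 Saturday, leap
1877: Jan 1 Monday, common
1878: Jan 1 Tuesday, common
1879: Jan 1 Wednesday, common
1880: Jan 1 Thursday, leap
1881: Jan 1 Saturday, common
1882: Jan 1 Sunday, common
1883: Jan 1 Monday, common
1884: Jan 1 Tuesday, leap
1884 matches on both conditions.

1884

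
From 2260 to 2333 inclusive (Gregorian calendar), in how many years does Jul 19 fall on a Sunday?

11

Track Jul 19's weekday year by year (advancing +1, or +2 across a Feb 29):
  2260: Thu  2261: Fri (+1)  2262: Sat (+1)  2263: Sun (+1) ✓  2264: Tue (+2)
  2265: Wed (+1)  2266: Thu (+1)  2267: Fri (+1)  2268: Sun (+2) ✓  2269: Mon (+1)
  2270: Tue (+1)  2271: Wed (+1)  2272: Fri (+2)  2273: Sat (+1)  … (46 more years) …
  2320: Mon (+2)  2321: Tue (+1)  2322: Wed (+1)  2323: Thu (+1)  2324: Sat (+2)
  2325: Sun (+1) ✓  2326: Mon (+1)  2327: Tue (+1)  2328: Thu (+2)  2329: Fri (+1)
  2330: Sat (+1)  2331: Sun (+1) ✓  2332: Tue (+2)  2333: Wed (+1)
Sunday years: 2263, 2268, 2274, 2285, 2291, 2296, 2303, 2308, 2314, 2325, 2331 — 11 in total.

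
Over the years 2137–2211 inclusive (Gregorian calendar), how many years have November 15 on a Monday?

9

Track November 15's weekday year by year (advancing +1, or +2 across a Feb 29):
  2137: Fri  2138: Sat (+1)  2139: Sun (+1)  2140: Tue (+2)  2141: Wed (+1)
  2142: Thu (+1)  2143: Fri (+1)  2144: Sun (+2)  2145: Mon (+1) ✓  2146: Tue (+1)
  2147: Wed (+1)  2148: Fri (+2)  2149: Sat (+1)  2150: Sun (+1)  … (47 more years) …
  2198: Thu (+1)  2199: Fri (+1)  2200: Sat (+1)  2201: Sun (+1)  2202: Mon (+1) ✓
  2203: Tue (+1)  2204: Thu (+2)  2205: Fri (+1)  2206: Sat (+1)  2207: Sun (+1)
  2208: Tue (+2)  2209: Wed (+1)  2210: Thu (+1)  2211: Fri (+1)
Monday years: 2145, 2151, 2156, 2162, 2173, 2179, 2184, 2190, 2202 — 9 in total.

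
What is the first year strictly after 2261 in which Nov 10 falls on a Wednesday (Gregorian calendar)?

2269

From one year to the next, a fixed date's weekday advances by 1, or by 2 when a Feb 29 lies between the two dates.
2261: November 10 is Sunday.
2262: Monday (+1)
2263: Tuesday (+1)
2264: Thursday (+2)
2265: Friday (+1)
2266: Saturday (+1)
2267: Sunday (+1)
2268: Tuesday (+2)
2269: Wednesday (+1)
Nov 10 falls on a Wednesday in 2269.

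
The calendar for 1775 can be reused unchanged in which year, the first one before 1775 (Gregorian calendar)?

Two years share a calendar iff Jan 1 falls on the same weekday and both are leap or both are common. 1775: Jan 1 is Sunday, common year.
1774: Jan 1 Saturday, common
1773: Jan 1 Friday, common
1772: Jan 1 Wednesday, leap
1771: Jan 1 Tuesday, common
1770: Jan 1 Monday, common
1769: Jan 1 Sunday, common
1769 matches on both conditions.

1769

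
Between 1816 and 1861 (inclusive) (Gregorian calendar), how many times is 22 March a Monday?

7

Track 22 March's weekday year by year (advancing +1, or +2 across a Feb 29):
  1816: Fri  1817: Sat (+1)  1818: Sun (+1)  1819: Mon (+1) ✓  1820: Wed (+2)
  1821: Thu (+1)  1822: Fri (+1)  1823: Sat (+1)  1824: Mon (+2) ✓  1825: Tue (+1)
  1826: Wed (+1)  1827: Thu (+1)  1828: Sat (+2)  1829: Sun (+1)  … (18 more years) …
  1848: Wed (+2)  1849: Thu (+1)  1850: Fri (+1)  1851: Sat (+1)  1852: Mon (+2) ✓
  1853: Tue (+1)  1854: Wed (+1)  1855: Thu (+1)  1856: Sat (+2)  1857: Sun (+1)
  1858: Mon (+1) ✓  1859: Tue (+1)  1860: Thu (+2)  1861: Fri (+1)
Monday years: 1819, 1824, 1830, 1841, 1847, 1852, 1858 — 7 in total.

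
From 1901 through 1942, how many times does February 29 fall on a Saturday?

Leap years in 1901–1942: 10 of them.
Feb 29 weekday advances by 5 (mod 7) from one leap year to the next four years later (or differs when a century non-leap intervenes).
Leap-day weekdays: 1904:Mon 1908:Sat✓ 1912:Thu 1916:Tue 1920:Sun 1924:Fri 1928:Wed 1932:Mon 1936:Sat✓ 1940:Thu
Saturday: 1908, 1936 → 2.

2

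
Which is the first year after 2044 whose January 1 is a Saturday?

2050

Jan 1 advances by 2 weekdays after a leap year and by 1 after a common year.
2044: Jan 1 is Friday (leap).
2045: Sunday
2046: Monday
2047: Tuesday
2048: Wednesday (leap)
2049: Friday
2050: Saturday
2050 begins on a Saturday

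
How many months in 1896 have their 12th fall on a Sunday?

Check the 12th of each month of 1896: Jan 12: Sun, Feb 12: Wed, Mar 12: Thu, Apr 12: Sun, May 12: Tue, Jun 12: Fri, Jul 12: Sun, Aug 12: Wed, Sep 12: Sat, Oct 12: Mon, Nov 12: Thu, Dec 12: Sat.
Sunday occurs in January, April, July — 3 months.

3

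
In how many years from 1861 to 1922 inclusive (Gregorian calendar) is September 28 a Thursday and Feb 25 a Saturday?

Check each year's weekday for September 28 and Feb 25:
  1861: Sat/Mon  1862: Sun/Tue  1863: Mon/Wed  1864: Wed/Thu  1865: Thu/Sat ✓  1866: Fri/Sun  1867: Sat/Mon  1868: Mon/Tue  1869: Tue/Thu  1870: Wed/Fri  1871: Thu/Sat ✓  1872: Sat/Sun  1873: Sun/Tue  1874: Mon/Wed  …(34 more)…  1909: Tue/Thu  1910: Wed/Fri  1911: Thu/Sat ✓  1912: Sat/Sun  1913: Sun/Tue  1914: Mon/Wed  1915: Tue/Thu  1916: Thu/Fri  1917: Fri/Sun  1918: Sat/Mon  1919: Sun/Tue  1920: Tue/Wed  1921: Wed/Fri  1922: Thu/Sat ✓
Both conditions hold in: 1865, 1871, 1882, 1893, 1899, 1905, 1911, 1922 — 8.

8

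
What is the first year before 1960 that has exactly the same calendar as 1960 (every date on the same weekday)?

Two years share a calendar iff Jan 1 falls on the same weekday and both are leap or both are common. 1960: Jan 1 is Friday, leap year.
1959: Jan 1 Thursday, common
1958: Jan 1 Wednesday, common
1957: Jan 1 Tuesday, common
1956: Jan 1 Sunday, leap
1955: Jan 1 Saturday, common
1954: Jan 1 Friday, common
1953: Jan 1 Thursday, common
1952: Jan 1 Tuesday, leap
1951: Jan 1 Monday, common
1950: Jan 1 Sunday, common
1949: Jan 1 Saturday, common
1948: Jan 1 Thursday, leap
1947: Jan 1 Wednesday, common
1946: Jan 1 Tuesday, common
1945: Jan 1 Monday, common
1944: Jan 1 Saturday, leap
1943: Jan 1 Friday, common
1942: Jan 1 Thursday, common
1941: Jan 1 Wednesday, common
1940: Jan 1 Monday, leap
1939: Jan 1 Sunday, common
1938: Jan 1 Saturday, common
1937: Jan 1 Friday, common
1936: Jan 1 Wednesday, leap
1935: Jan 1 Tuesday, common
1934: Jan 1 Monday, common
1933: Jan 1 Sunday, common
1932: Jan 1 Friday, leap
1932 matches on both conditions.

1932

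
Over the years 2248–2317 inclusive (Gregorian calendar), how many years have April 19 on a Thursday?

11

Track April 19's weekday year by year (advancing +1, or +2 across a Feb 29):
  2248: Wed  2249: Thu (+1) ✓  2250: Fri (+1)  2251: Sat (+1)  2252: Mon (+2)
  2253: Tue (+1)  2254: Wed (+1)  2255: Thu (+1) ✓  2256: Sat (+2)  2257: Sun (+1)
  2258: Mon (+1)  2259: Tue (+1)  2260: Thu (+2) ✓  2261: Fri (+1)  … (42 more years) …
  2304: Tue (+2)  2305: Wed (+1)  2306: Thu (+1) ✓  2307: Fri (+1)  2308: Sun (+2)
  2309: Mon (+1)  2310: Tue (+1)  2311: Wed (+1)  2312: Fri (+2)  2313: Sat (+1)
  2314: Sun (+1)  2315: Mon (+1)  2316: Wed (+2)  2317: Thu (+1) ✓
Thursday years: 2249, 2255, 2260, 2266, 2277, 2283, 2288, 2294, 2300, 2306, 2317 — 11 in total.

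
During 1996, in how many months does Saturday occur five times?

A month of length L has five Saturdays iff its first Saturday is on day ≤ L−28 (so day 1–3 in a 31-day month, 1–2 in a 30-day month, day 1 in a leap February).
Checking each month of 1996: Jan starts Mon (31d); Feb starts Thu (29d); Mar starts Fri (31d) ✓; Apr starts Mon (30d); May starts Wed (31d); Jun starts Sat (30d) ✓; Jul starts Mon (31d); Aug starts Thu (31d) ✓; Sep starts Sun (30d); Oct starts Tue (31d); Nov starts Fri (30d) ✓; Dec starts Sun (31d).
Five-Saturday months: March, June, August, November → 4.

4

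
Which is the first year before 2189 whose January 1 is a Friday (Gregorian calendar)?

2179

Jan 1 advances by 2 weekdays after a leap year and by 1 after a common year.
2189: Jan 1 is Thursday.
2188: Tuesday (leap)
2187: Monday
2186: Sunday
2185: Saturday
2184: Thursday (leap)
2183: Wednesday
2182: Tuesday
2181: Monday
2180: Saturday (leap)
2179: Friday
2179 begins on a Friday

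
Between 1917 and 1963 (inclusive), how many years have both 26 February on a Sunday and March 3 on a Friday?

Check each year's weekday for 26 February and March 3:
  1917: Mon/Sat  1918: Tue/Sun  1919: Wed/Mon  1920: Thu/Wed  1921: Sat/Thu  1922: Sun/Fri ✓  1923: Mon/Sat  1924: Tue/Mon  1925: Thu/Tue  1926: Fri/Wed  1927: Sat/Thu  1928: Sun/Sat  1929: Tue/Sun  1930: Wed/Mon  …(19 more)…  1950: Sun/Fri ✓  1951: Mon/Sat  1952: Tue/Mon  1953: Thu/Tue  1954: Fri/Wed  1955: Sat/Thu  1956: Sun/Sat  1957: Tue/Sun  1958: Wed/Mon  1959: Thu/Tue  1960: Fri/Thu  1961: Sun/Fri ✓  1962: Mon/Sat  1963: Tue/Sun
Both conditions hold in: 1922, 1933, 1939, 1950, 1961 — 5.

5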